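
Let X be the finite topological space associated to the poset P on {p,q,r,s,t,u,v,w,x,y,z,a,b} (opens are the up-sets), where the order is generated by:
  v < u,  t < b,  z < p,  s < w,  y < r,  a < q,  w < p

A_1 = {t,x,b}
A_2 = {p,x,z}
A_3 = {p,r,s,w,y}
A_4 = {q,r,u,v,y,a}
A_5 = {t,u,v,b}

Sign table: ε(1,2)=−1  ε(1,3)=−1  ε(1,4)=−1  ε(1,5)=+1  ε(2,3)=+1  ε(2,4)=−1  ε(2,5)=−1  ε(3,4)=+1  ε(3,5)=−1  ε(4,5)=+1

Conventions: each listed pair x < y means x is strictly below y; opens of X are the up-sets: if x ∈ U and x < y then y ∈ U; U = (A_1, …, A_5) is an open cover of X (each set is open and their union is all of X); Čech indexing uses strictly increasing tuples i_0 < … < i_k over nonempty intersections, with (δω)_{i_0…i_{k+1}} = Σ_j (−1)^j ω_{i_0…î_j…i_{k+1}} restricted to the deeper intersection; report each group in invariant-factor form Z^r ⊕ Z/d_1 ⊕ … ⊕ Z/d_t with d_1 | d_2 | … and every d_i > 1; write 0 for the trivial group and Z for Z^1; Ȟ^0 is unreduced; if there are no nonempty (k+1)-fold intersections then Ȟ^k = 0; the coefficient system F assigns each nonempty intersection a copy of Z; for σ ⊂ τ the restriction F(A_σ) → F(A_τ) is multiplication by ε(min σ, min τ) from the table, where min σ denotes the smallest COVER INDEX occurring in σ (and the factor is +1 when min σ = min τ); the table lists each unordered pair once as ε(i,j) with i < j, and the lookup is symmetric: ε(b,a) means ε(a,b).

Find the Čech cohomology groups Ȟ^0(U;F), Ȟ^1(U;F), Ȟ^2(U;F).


Ȟ^0 = 0,  Ȟ^1 = Z/2,  Ȟ^2 = 0

nonempty overlaps:
  A12={x} A15={t,b} A23={p} A34={r,y} A45={u,v}
C dims 5,5; δ0: rk 5, SNF 1^4·2
degree 0: 5−5−0 = 0 → Ȟ^0 ≅ 0
degree 1: 5−0−5 = 0 plus torsion [2] → Ȟ^1 ≅ Z/2
degree 2: 0−0−0 = 0 → Ȟ^2 ≅ 0


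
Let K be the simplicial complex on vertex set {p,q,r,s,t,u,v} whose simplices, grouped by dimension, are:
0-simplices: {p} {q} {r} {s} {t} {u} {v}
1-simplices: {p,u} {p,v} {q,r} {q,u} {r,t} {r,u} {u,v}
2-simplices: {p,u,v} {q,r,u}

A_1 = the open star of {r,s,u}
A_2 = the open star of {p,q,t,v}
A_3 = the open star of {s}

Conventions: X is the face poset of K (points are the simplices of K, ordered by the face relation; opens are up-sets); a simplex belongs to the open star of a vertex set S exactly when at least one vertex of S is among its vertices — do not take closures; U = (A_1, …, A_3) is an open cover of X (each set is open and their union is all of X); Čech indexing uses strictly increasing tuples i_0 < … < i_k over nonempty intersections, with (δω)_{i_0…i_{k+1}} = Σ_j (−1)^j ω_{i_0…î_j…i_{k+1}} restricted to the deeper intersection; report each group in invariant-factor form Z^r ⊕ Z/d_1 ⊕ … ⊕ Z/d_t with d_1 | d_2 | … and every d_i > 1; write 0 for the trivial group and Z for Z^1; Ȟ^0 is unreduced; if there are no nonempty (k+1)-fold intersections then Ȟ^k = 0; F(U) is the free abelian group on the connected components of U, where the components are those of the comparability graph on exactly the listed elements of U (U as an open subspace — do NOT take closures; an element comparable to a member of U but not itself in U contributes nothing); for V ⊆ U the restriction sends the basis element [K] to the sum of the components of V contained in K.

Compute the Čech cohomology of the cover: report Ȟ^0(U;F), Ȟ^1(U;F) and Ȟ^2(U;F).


cover nerve:
  A1={{r},{s},{u},{p,u},{q,r},{q,u},{r,t},{r,u},{u,v},{p,u,v},{q,r,u}} A2={{p},{q},{t},{v},{p,u},{p,v},{q,r},{q,u},{r,t},{u,v},{p,u,v},{q,r,u}} A3={{s}}
  A12={{p,u},{q,r},{q,u},{r,t},{u,v},{p,u,v},{q,r,u}} A13={{s}}
components per intersection:
  A1: {{r},{u},{p,u},{q,r},{q,u},{r,t},{r,u},{u,v},{p,u,v},{q,r,u}} {{s}}
  A2: {{p},{v},{p,u},{p,v},{u,v},{p,u,v}} {{q},{q,r},{q,u},{q,r,u}} {{t},{r,t}}
  A3: {{s}}
  A12: {{p,u},{u,v},{p,u,v}} {{q,r},{q,u},{q,r,u}} {{r,t}}
  A13: {{s}}
C dims 6,4; δ0: rk 4, SNF 1^4
Ȟ^0: (6−4)−0=2 ⇒ Z^2
Ȟ^1: (4−0)−4=0 ⇒ 0
Ȟ^2: (0−0)−0=0 ⇒ 0

Ȟ^0 = Z^2, Ȟ^1 = 0 and Ȟ^2 = 0


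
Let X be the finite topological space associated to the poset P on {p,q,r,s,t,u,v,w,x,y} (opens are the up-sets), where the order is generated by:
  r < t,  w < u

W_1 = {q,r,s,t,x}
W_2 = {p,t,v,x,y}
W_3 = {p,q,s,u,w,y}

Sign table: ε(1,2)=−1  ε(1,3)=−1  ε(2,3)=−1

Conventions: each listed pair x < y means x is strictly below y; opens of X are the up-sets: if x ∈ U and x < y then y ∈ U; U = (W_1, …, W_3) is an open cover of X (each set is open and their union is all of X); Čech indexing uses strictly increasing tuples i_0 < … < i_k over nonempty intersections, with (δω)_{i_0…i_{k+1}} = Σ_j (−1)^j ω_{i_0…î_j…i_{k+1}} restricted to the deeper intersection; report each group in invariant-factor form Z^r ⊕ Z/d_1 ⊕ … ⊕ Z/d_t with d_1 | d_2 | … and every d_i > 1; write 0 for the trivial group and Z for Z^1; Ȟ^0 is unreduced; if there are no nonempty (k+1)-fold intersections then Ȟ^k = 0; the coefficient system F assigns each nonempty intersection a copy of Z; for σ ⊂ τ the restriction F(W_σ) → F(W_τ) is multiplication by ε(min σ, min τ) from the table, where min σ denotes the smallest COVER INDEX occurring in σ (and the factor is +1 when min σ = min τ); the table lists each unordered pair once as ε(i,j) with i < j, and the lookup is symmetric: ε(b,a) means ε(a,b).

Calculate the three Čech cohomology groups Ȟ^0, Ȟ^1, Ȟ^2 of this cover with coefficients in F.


Ȟ^0 = 0, Ȟ^1 = Z/2, Ȟ^2 = 0

nonempty overlaps:
  W12={t,x} W13={q,s} W23={p,y}
C dims 3,3; δ0: rk 3, SNF 1^2·2
degree 0: 3−3−0 = 0 → Ȟ^0 ≅ 0
degree 1: 3−0−3 = 0 plus torsion [2] → Ȟ^1 ≅ Z/2
degree 2: 0−0−0 = 0 → Ȟ^2 ≅ 0


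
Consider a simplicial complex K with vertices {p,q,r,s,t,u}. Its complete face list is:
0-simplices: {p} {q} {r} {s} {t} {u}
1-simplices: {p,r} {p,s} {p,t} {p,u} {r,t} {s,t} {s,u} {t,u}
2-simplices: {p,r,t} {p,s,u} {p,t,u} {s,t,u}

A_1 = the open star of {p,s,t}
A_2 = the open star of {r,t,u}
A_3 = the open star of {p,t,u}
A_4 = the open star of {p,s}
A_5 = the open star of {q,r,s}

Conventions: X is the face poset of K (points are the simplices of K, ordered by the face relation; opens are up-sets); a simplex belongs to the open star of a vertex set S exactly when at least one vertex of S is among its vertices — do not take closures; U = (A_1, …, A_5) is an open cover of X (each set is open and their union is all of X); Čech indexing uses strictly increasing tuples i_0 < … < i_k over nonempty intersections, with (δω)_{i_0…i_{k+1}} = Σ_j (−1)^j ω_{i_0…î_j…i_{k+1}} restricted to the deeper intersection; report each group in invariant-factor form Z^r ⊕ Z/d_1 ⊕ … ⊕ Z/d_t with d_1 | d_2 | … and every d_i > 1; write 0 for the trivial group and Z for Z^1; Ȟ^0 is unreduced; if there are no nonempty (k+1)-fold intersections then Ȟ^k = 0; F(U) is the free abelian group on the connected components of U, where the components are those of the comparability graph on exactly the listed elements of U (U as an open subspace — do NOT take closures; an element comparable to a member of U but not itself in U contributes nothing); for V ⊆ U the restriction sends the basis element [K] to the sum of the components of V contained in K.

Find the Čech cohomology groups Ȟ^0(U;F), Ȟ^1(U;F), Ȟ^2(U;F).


nonempty overlaps:
  A1={{p},{s},{t},{p,r},{p,s},{p,t},{p,u},{r,t},{s,t},{s,u},{t,u},{p,r,t},{p,s,u},{p,t,u},{s,t,u}} A2={{r},{t},{u},{p,r},{p,t},{p,u},{r,t},{s,t},{s,u},{t,u},{p,r,t},{p,s,u},{p,t,u},{s,t,u}} A3={{p},{t},{u},{p,r},{p,s},{p,t},{p,u},{r,t},{s,t},{s,u},{t,u},{p,r,t},{p,s,u},{p,t,u},{s,t,u}} A4={{p},{s},{p,r},{p,s},{p,t},{p,u},{s,t},{s,u},{p,r,t},{p,s,u},{p,t,u},{s,t,u}} A5={{q},{r},{s},{p,r},{p,s},{r,t},{s,t},{s,u},{p,r,t},{p,s,u},{s,t,u}}
  A12={{t},{p,r},{p,t},{p,u},{r,t},{s,t},{s,u},{t,u},{p,r,t},{p,s,u},{p,t,u},{s,t,u}} A13={{p},{t},{p,r},{p,s},{p,t},{p,u},{r,t},{s,t},{s,u},{t,u},{p,r,t},{p,s,u},{p,t,u},{s,t,u}} A14={{p},{s},{p,r},{p,s},{p,t},{p,u},{s,t},{s,u},{p,r,t},{p,s,u},{p,t,u},{s,t,u}} A15={{s},{p,r},{p,s},{r,t},{s,t},{s,u},{p,r,t},{p,s,u},{s,t,u}} A23={{t},{u},{p,r},{p,t},{p,u},{r,t},{s,t},{s,u},{t,u},{p,r,t},{p,s,u},{p,t,u},{s,t,u}} A24={{p,r},{p,t},{p,u},{s,t},{s,u},{p,r,t},{p,s,u},{p,t,u},{s,t,u}} A25={{r},{p,r},{r,t},{s,t},{s,u},{p,r,t},{p,s,u},{s,t,u}} A34={{p},{p,r},{p,s},{p,t},{p,u},{s,t},{s,u},{p,r,t},{p,s,u},{p,t,u},{s,t,u}} A35={{p,r},{p,s},{r,t},{s,t},{s,u},{p,r,t},{p,s,u},{s,t,u}} A45={{s},{p,r},{p,s},{s,t},{s,u},{p,r,t},{p,s,u},{s,t,u}}
  A123={{t},{p,r},{p,t},{p,u},{r,t},{s,t},{s,u},{t,u},{p,r,t},{p,s,u},{p,t,u},{s,t,u}} A124={{p,r},{p,t},{p,u},{s,t},{s,u},{p,r,t},{p,s,u},{p,t,u},{s,t,u}} A125={{p,r},{r,t},{s,t},{s,u},{p,r,t},{p,s,u},{s,t,u}} A134={{p},{p,r},{p,s},{p,t},{p,u},{s,t},{s,u},{p,r,t},{p,s,u},{p,t,u},{s,t,u}} A135={{p,r},{p,s},{r,t},{s,t},{s,u},{p,r,t},{p,s,u},{s,t,u}} A145={{s},{p,r},{p,s},{s,t},{s,u},{p,r,t},{p,s,u},{s,t,u}} A234={{p,r},{p,t},{p,u},{s,t},{s,u},{p,r,t},{p,s,u},{p,t,u},{s,t,u}} A235={{p,r},{r,t},{s,t},{s,u},{p,r,t},{p,s,u},{s,t,u}} A245={{p,r},{s,t},{s,u},{p,r,t},{p,s,u},{s,t,u}} A345={{p,r},{p,s},{s,t},{s,u},{p,r,t},{p,s,u},{s,t,u}}
  A1234={{p,r},{p,t},{p,u},{s,t},{s,u},{p,r,t},{p,s,u},{p,t,u},{s,t,u}} A1235={{p,r},{r,t},{s,t},{s,u},{p,r,t},{p,s,u},{s,t,u}} A1245={{p,r},{s,t},{s,u},{p,r,t},{p,s,u},{s,t,u}} A1345={{p,r},{p,s},{s,t},{s,u},{p,r,t},{p,s,u},{s,t,u}} A2345={{p,r},{s,t},{s,u},{p,r,t},{p,s,u},{s,t,u}}
  A12345={{p,r},{s,t},{s,u},{p,r,t},{p,s,u},{s,t,u}}
components per intersection:
  A1: {{p},{s},{t},{p,r},{p,s},{p,t},{p,u},{r,t},{s,t},{s,u},{t,u},{p,r,t},{p,s,u},{p,t,u},{s,t,u}}
  A2: {{r},{t},{u},{p,r},{p,t},{p,u},{r,t},{s,t},{s,u},{t,u},{p,r,t},{p,s,u},{p,t,u},{s,t,u}}
  A3: {{p},{t},{u},{p,r},{p,s},{p,t},{p,u},{r,t},{s,t},{s,u},{t,u},{p,r,t},{p,s,u},{p,t,u},{s,t,u}}
  A4: {{p},{s},{p,r},{p,s},{p,t},{p,u},{s,t},{s,u},{p,r,t},{p,s,u},{p,t,u},{s,t,u}}
  A5: {{q}} {{r},{p,r},{r,t},{p,r,t}} {{s},{p,s},{s,t},{s,u},{p,s,u},{s,t,u}}
  A12: {{t},{p,r},{p,t},{p,u},{r,t},{s,t},{s,u},{t,u},{p,r,t},{p,s,u},{p,t,u},{s,t,u}}
  A13: {{p},{t},{p,r},{p,s},{p,t},{p,u},{r,t},{s,t},{s,u},{t,u},{p,r,t},{p,s,u},{p,t,u},{s,t,u}}
  A14: {{p},{s},{p,r},{p,s},{p,t},{p,u},{s,t},{s,u},{p,r,t},{p,s,u},{p,t,u},{s,t,u}}
  A15: {{s},{p,s},{s,t},{s,u},{p,s,u},{s,t,u}} {{p,r},{r,t},{p,r,t}}
  A23: {{t},{u},{p,r},{p,t},{p,u},{r,t},{s,t},{s,u},{t,u},{p,r,t},{p,s,u},{p,t,u},{s,t,u}}
  A24: {{p,r},{p,t},{p,u},{s,t},{s,u},{p,r,t},{p,s,u},{p,t,u},{s,t,u}}
  A25: {{r},{p,r},{r,t},{p,r,t}} {{s,t},{s,u},{p,s,u},{s,t,u}}
  A34: {{p},{p,r},{p,s},{p,t},{p,u},{s,t},{s,u},{p,r,t},{p,s,u},{p,t,u},{s,t,u}}
  A35: {{p,r},{r,t},{p,r,t}} {{p,s},{s,t},{s,u},{p,s,u},{s,t,u}}
  A45: {{s},{p,s},{s,t},{s,u},{p,s,u},{s,t,u}} {{p,r},{p,r,t}}
  A123: {{t},{p,r},{p,t},{p,u},{r,t},{s,t},{s,u},{t,u},{p,r,t},{p,s,u},{p,t,u},{s,t,u}}
  A124: {{p,r},{p,t},{p,u},{s,t},{s,u},{p,r,t},{p,s,u},{p,t,u},{s,t,u}}
  A125: {{p,r},{r,t},{p,r,t}} {{s,t},{s,u},{p,s,u},{s,t,u}}
  A134: {{p},{p,r},{p,s},{p,t},{p,u},{s,t},{s,u},{p,r,t},{p,s,u},{p,t,u},{s,t,u}}
  A135: {{p,r},{r,t},{p,r,t}} {{p,s},{s,t},{s,u},{p,s,u},{s,t,u}}
  A145: {{s},{p,s},{s,t},{s,u},{p,s,u},{s,t,u}} {{p,r},{p,r,t}}
  A234: {{p,r},{p,t},{p,u},{s,t},{s,u},{p,r,t},{p,s,u},{p,t,u},{s,t,u}}
  A235: {{p,r},{r,t},{p,r,t}} {{s,t},{s,u},{p,s,u},{s,t,u}}
  A245: {{p,r},{p,r,t}} {{s,t},{s,u},{p,s,u},{s,t,u}}
  A345: {{p,r},{p,r,t}} {{p,s},{s,t},{s,u},{p,s,u},{s,t,u}}
  A1234: {{p,r},{p,t},{p,u},{s,t},{s,u},{p,r,t},{p,s,u},{p,t,u},{s,t,u}}
  A1235: {{p,r},{r,t},{p,r,t}} {{s,t},{s,u},{p,s,u},{s,t,u}}
  A1245: {{p,r},{p,r,t}} {{s,t},{s,u},{p,s,u},{s,t,u}}
  A1345: {{p,r},{p,r,t}} {{p,s},{s,t},{s,u},{p,s,u},{s,t,u}}
  A2345: {{p,r},{p,r,t}} {{s,t},{s,u},{p,s,u},{s,t,u}}
  A12345: {{p,r},{p,r,t}} {{s,t},{s,u},{p,s,u},{s,t,u}}
C dims 7,14,16,9; δ0: rk 5, SNF 1^5; δ1: rk 9, SNF 1^9; δ2: rk 7, SNF 1^7
degree 0: 7−5−0 = 2 → Ȟ^0 ≅ Z^2
degree 1: 14−9−5 = 0 → Ȟ^1 ≅ 0
degree 2: 16−7−9 = 0 → Ȟ^2 ≅ 0

Ȟ^0 ≅ Z^2, Ȟ^1 ≅ 0, Ȟ^2 ≅ 0


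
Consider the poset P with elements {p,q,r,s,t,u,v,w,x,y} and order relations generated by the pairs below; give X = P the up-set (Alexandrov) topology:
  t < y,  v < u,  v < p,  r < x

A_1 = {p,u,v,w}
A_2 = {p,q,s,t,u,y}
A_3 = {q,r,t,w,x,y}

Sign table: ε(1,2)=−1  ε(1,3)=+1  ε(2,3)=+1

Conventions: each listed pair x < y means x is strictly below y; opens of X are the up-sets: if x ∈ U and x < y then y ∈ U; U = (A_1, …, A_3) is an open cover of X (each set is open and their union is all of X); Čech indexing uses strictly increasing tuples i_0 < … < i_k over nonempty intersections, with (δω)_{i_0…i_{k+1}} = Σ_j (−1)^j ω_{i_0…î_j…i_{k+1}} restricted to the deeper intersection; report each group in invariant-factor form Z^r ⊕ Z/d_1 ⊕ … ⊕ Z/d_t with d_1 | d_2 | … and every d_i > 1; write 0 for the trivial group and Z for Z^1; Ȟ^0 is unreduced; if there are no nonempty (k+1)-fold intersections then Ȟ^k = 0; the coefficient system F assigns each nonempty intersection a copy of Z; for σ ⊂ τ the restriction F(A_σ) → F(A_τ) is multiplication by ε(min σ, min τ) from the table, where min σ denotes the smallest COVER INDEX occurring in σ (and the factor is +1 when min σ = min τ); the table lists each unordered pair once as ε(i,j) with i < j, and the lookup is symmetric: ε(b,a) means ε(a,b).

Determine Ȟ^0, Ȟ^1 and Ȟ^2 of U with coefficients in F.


cover nerve:
  A12={p,u} A13={w} A23={q,t,y}
C dims 3,3; δ0: rk 3, SNF 1^2·2
Ȟ^0: (3−3)−0=0 ⇒ 0
Ȟ^1: (3−0)−3=0 plus torsion [2] ⇒ Z/2
Ȟ^2: (0−0)−0=0 ⇒ 0

Ȟ^0 = 0, Ȟ^1 = Z/2, Ȟ^2 = 0


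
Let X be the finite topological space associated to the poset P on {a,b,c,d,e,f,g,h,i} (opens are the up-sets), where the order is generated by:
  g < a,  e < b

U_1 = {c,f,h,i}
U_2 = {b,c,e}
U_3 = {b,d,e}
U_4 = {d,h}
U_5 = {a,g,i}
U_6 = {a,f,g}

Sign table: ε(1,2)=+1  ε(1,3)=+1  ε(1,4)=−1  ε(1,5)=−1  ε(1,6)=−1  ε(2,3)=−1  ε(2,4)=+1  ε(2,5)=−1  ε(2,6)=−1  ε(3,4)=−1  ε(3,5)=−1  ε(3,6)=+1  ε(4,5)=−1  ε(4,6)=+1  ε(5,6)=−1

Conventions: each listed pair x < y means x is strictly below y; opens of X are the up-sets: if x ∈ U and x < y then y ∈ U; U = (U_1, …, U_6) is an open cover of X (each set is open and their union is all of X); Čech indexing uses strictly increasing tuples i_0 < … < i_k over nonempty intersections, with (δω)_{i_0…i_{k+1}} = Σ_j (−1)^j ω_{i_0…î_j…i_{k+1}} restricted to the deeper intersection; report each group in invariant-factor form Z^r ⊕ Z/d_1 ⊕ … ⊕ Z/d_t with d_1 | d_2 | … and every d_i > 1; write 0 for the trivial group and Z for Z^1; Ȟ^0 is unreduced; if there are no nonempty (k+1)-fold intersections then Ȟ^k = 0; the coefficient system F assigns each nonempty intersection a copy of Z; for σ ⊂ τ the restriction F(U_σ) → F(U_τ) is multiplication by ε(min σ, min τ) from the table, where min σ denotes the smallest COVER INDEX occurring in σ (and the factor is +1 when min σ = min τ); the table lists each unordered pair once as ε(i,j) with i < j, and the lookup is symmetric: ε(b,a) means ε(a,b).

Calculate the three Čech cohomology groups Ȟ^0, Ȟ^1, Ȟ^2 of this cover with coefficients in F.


Ȟ^0(U;F) ≅ 0, Ȟ^1(U;F) ≅ Z ⊕ Z/2 and Ȟ^2(U;F) ≅ 0

nonempty intersections:
  U12={c} U14={h} U15={i} U16={f} U23={b,e} U34={d} U56={a,g}
C dims 6,7; δ0: rk 6, SNF 1^5·2
Ȟ^0: (6−6)−0=0 ⇒ 0
Ȟ^1: (7−0)−6=1 plus torsion [2] ⇒ Z ⊕ Z/2
Ȟ^2: (0−0)−0=0 ⇒ 0


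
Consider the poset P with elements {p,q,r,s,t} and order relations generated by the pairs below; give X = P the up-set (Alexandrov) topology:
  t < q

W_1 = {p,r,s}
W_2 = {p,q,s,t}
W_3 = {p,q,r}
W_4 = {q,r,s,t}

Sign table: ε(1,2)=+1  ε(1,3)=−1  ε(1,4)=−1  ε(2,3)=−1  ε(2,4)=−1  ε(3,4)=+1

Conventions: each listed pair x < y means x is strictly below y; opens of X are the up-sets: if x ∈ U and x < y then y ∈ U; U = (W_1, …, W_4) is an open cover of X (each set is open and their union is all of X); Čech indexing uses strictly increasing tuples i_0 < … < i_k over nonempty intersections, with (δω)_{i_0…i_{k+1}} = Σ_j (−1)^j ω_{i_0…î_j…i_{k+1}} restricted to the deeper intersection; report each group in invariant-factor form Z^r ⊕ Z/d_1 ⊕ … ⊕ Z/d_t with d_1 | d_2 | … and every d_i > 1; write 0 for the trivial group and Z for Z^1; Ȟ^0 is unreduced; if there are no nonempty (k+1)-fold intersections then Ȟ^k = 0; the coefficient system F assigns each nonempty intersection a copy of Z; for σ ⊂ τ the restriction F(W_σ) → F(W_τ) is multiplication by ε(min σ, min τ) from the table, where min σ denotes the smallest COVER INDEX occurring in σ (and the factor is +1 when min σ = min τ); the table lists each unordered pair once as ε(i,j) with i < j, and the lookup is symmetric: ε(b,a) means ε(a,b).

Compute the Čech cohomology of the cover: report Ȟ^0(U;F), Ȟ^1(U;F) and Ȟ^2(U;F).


nerve of the cover:
  W12={p,s} W13={p,r} W14={r,s} W23={p,q} W24={q,s,t} W34={q,r}
  W123={p} W124={s} W134={r} W234={q}
C dims 4,6,4; δ0: rk 3, SNF 1^3; δ1: rk 3, SNF 1^3
Ȟ^0 = (4 − 3) − 0 = 1, so Ȟ^0 ≅ Z
Ȟ^1 = (6 − 3) − 3 = 0, so Ȟ^1 ≅ 0
Ȟ^2 = (4 − 0) − 3 = 1, so Ȟ^2 ≅ Z

Ȟ^0 ≅ Z; Ȟ^1 ≅ 0; Ȟ^2 ≅ Z


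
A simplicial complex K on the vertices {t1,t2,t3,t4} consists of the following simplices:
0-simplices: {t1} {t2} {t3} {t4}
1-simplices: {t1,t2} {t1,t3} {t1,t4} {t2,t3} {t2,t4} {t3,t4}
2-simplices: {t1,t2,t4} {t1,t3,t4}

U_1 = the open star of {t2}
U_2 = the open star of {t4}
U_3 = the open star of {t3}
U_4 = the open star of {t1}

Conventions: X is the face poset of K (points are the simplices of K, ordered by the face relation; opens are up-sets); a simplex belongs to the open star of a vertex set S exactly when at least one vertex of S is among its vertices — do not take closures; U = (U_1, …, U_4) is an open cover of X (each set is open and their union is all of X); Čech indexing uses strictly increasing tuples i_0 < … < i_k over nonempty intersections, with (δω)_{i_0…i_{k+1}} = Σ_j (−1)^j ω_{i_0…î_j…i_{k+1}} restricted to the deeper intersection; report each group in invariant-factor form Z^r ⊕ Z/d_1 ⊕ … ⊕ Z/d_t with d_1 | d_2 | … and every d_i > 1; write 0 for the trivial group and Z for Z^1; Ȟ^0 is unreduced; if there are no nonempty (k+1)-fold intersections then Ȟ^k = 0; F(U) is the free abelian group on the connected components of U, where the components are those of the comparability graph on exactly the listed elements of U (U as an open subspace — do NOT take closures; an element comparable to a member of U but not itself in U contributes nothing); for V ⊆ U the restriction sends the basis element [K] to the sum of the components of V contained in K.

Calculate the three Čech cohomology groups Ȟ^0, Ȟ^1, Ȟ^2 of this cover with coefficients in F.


nonempty intersections:
  U1={{t2},{t1,t2},{t2,t3},{t2,t4},{t1,t2,t4}} U2={{t4},{t1,t4},{t2,t4},{t3,t4},{t1,t2,t4},{t1,t3,t4}} U3={{t3},{t1,t3},{t2,t3},{t3,t4},{t1,t3,t4}} U4={{t1},{t1,t2},{t1,t3},{t1,t4},{t1,t2,t4},{t1,t3,t4}}
  U12={{t2,t4},{t1,t2,t4}} U13={{t2,t3}} U14={{t1,t2},{t1,t2,t4}} U23={{t3,t4},{t1,t3,t4}} U24={{t1,t4},{t1,t2,t4},{t1,t3,t4}} U34={{t1,t3},{t1,t3,t4}}
  U124={{t1,t2,t4}} U234={{t1,t3,t4}}
components per intersection:
  U1: {{t2},{t1,t2},{t2,t3},{t2,t4},{t1,t2,t4}}
  U2: {{t4},{t1,t4},{t2,t4},{t3,t4},{t1,t2,t4},{t1,t3,t4}}
  U3: {{t3},{t1,t3},{t2,t3},{t3,t4},{t1,t3,t4}}
  U4: {{t1},{t1,t2},{t1,t3},{t1,t4},{t1,t2,t4},{t1,t3,t4}}
  U12: {{t2,t4},{t1,t2,t4}}
  U13: {{t2,t3}}
  U14: {{t1,t2},{t1,t2,t4}}
  U23: {{t3,t4},{t1,t3,t4}}
  U24: {{t1,t4},{t1,t2,t4},{t1,t3,t4}}
  U34: {{t1,t3},{t1,t3,t4}}
  U124: {{t1,t2,t4}}
  U234: {{t1,t3,t4}}
C dims 4,6,2; δ0: rk 3, SNF 1^3; δ1: rk 2, SNF 1^2
Ȟ^0: (4−3)−0=1 ⇒ Z
Ȟ^1: (6−2)−3=1 ⇒ Z
Ȟ^2: (2−0)−2=0 ⇒ 0

Ȟ^0 ≅ Z,  Ȟ^1 ≅ Z,  Ȟ^2 ≅ 0


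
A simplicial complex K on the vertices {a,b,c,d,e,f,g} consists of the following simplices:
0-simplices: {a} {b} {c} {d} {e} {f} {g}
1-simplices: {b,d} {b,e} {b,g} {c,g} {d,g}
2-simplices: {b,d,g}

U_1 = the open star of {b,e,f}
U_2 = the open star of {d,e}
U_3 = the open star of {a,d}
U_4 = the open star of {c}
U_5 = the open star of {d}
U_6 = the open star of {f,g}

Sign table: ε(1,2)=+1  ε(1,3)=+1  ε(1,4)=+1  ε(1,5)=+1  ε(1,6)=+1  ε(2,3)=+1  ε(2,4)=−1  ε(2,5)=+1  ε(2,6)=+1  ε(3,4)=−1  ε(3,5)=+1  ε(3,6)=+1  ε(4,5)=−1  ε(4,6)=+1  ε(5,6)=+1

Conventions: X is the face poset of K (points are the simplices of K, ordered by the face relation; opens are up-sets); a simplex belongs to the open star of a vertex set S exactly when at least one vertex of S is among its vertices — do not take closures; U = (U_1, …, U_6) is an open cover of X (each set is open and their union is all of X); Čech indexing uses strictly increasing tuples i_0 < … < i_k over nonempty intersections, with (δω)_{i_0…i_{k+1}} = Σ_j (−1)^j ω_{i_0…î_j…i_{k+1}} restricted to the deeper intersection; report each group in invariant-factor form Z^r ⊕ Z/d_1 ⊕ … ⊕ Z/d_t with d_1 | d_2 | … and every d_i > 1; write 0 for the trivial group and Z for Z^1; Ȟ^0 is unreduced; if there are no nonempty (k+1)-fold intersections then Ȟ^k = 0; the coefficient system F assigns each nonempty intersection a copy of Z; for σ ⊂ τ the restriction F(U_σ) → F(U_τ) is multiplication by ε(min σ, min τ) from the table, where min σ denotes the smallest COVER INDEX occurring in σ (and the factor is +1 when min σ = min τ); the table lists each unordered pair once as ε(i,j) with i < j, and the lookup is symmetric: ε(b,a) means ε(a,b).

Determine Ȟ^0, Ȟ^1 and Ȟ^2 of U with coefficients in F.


Ȟ^0(U;F) ≅ Z, Ȟ^1(U;F) ≅ 0, Ȟ^2(U;F) ≅ 0

cover nerve:
  U1={{b},{e},{f},{b,d},{b,e},{b,g},{b,d,g}} U2={{d},{e},{b,d},{b,e},{d,g},{b,d,g}} U3={{a},{d},{b,d},{d,g},{b,d,g}} U4={{c},{c,g}} U5={{d},{b,d},{d,g},{b,d,g}} U6={{f},{g},{b,g},{c,g},{d,g},{b,d,g}}
  U12={{e},{b,d},{b,e},{b,d,g}} U13={{b,d},{b,d,g}} U15={{b,d},{b,d,g}} U16={{f},{b,g},{b,d,g}} U23={{d},{b,d},{d,g},{b,d,g}} U25={{d},{b,d},{d,g},{b,d,g}} U26={{d,g},{b,d,g}} U35={{d},{b,d},{d,g},{b,d,g}} U36={{d,g},{b,d,g}} U46={{c,g}} U56={{d,g},{b,d,g}}
  U123={{b,d},{b,d,g}} U125={{b,d},{b,d,g}} U126={{b,d,g}} U135={{b,d},{b,d,g}} U136={{b,d,g}} U156={{b,d,g}} U235={{d},{b,d},{d,g},{b,d,g}} U236={{d,g},{b,d,g}} U256={{d,g},{b,d,g}} U356={{d,g},{b,d,g}}
  U1235={{b,d},{b,d,g}} U1236={{b,d,g}} U1256={{b,d,g}} U1356={{b,d,g}} U2356={{d,g},{b,d,g}}
  U12356={{b,d,g}}
C dims 6,11,10,5; δ0: rk 5, SNF 1^5; δ1: rk 6, SNF 1^6; δ2: rk 4, SNF 1^4
Ȟ^0: (6−5)−0=1 ⇒ Z
Ȟ^1: (11−6)−5=0 ⇒ 0
Ȟ^2: (10−4)−6=0 ⇒ 0


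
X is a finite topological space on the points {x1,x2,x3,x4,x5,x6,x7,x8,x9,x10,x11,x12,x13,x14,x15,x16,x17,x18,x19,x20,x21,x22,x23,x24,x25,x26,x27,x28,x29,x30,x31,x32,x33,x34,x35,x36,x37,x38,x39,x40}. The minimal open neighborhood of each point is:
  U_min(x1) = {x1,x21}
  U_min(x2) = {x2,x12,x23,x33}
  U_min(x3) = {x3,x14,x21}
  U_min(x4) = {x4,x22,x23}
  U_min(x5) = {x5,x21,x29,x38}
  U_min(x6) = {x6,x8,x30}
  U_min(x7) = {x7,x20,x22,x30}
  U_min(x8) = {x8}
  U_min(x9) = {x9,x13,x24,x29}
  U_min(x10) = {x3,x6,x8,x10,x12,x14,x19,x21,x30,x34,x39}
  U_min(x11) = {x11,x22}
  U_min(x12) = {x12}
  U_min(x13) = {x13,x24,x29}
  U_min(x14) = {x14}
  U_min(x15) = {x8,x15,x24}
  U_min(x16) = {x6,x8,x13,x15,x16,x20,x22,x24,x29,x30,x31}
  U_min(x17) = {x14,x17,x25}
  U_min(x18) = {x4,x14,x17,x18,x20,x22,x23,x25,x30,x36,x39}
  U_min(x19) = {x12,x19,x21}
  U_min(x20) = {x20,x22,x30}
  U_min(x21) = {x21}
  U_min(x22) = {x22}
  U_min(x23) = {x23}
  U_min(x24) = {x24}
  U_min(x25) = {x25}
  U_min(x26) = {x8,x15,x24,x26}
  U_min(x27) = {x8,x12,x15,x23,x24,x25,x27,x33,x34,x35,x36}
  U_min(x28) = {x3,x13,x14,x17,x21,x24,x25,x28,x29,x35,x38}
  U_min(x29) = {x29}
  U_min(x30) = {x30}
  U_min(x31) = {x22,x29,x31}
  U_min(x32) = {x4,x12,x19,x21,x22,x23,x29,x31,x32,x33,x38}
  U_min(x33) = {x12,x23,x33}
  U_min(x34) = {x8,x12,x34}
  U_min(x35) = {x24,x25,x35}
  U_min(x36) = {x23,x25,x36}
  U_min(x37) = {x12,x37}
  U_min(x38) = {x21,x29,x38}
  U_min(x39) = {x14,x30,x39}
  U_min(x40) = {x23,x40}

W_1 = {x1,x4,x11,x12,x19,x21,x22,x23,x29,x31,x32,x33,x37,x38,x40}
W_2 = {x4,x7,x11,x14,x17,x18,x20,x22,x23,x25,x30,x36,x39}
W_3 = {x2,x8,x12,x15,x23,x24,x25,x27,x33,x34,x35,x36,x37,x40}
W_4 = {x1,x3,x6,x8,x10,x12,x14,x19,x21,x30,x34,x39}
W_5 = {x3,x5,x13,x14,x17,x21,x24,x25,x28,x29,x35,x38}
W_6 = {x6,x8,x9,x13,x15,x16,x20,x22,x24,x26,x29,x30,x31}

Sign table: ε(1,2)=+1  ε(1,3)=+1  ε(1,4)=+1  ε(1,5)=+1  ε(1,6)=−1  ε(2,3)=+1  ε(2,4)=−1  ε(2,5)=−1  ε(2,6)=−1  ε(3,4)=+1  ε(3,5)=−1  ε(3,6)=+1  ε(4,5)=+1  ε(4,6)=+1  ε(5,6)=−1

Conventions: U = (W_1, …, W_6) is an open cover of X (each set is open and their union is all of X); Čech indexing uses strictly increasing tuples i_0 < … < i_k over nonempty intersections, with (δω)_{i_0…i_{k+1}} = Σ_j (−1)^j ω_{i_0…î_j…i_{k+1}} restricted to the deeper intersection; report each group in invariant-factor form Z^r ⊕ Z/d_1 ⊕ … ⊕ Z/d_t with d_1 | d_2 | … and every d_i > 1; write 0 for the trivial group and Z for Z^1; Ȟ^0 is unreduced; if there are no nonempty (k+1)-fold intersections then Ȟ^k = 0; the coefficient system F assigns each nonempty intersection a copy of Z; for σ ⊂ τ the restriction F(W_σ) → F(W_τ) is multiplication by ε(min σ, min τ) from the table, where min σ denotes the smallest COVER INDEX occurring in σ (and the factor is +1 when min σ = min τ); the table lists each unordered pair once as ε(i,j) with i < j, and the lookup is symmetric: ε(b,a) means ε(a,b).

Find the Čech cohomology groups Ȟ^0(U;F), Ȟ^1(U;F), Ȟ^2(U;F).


Ȟ^0 = 0, Ȟ^1 = Z/2, Ȟ^2 = Z

nerve simplices:
  W12={x4,x11,x22,x23} W13={x12,x23,x33,x37,x40} W14={x1,x12,x19,x21} W15={x21,x29,x38} W16={x22,x29,x31} W23={x23,x25,x36} W24={x14,x30,x39} W25={x14,x17,x25} W26={x20,x22,x30} W34={x8,x12,x34} W35={x24,x25,x35} W36={x8,x15,x24} W45={x3,x14,x21} W46={x6,x8,x30} W56={x13,x24,x29}
  W123={x23} W126={x22} W134={x12} W145={x21} W156={x29} W235={x25} W245={x14} W246={x30} W346={x8} W356={x24}
C dims 6,15,10; δ0: rk 6, SNF 1^5·2; δ1: rk 9, SNF 1^9
degree 0: 6−6−0 = 0 → Ȟ^0 ≅ 0
degree 1: 15−9−6 = 0 plus torsion [2] → Ȟ^1 ≅ Z/2
degree 2: 10−0−9 = 1 → Ȟ^2 ≅ Z


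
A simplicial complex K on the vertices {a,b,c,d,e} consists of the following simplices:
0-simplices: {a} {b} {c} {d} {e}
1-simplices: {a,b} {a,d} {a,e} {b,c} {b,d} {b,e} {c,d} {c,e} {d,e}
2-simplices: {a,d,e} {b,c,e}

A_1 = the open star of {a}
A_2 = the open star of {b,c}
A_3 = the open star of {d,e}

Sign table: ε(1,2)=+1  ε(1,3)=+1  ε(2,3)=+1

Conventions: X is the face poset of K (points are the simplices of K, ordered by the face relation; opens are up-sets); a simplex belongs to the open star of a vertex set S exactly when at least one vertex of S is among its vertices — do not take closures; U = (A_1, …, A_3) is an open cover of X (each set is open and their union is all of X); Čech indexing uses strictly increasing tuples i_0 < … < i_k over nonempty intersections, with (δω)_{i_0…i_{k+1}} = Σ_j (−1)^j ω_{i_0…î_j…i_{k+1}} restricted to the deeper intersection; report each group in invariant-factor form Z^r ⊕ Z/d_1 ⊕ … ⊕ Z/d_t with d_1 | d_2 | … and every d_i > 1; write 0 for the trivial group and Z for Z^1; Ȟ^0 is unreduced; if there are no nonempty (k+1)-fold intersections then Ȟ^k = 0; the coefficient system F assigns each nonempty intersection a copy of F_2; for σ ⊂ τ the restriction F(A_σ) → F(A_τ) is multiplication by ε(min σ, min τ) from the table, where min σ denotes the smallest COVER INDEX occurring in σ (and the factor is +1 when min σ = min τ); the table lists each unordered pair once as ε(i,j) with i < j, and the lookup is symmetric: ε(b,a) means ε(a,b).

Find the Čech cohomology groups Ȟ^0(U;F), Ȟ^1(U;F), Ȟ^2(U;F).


nonempty overlaps:
  A1={{a},{a,b},{a,d},{a,e},{a,d,e}} A2={{b},{c},{a,b},{b,c},{b,d},{b,e},{c,d},{c,e},{b,c,e}} A3={{d},{e},{a,d},{a,e},{b,d},{b,e},{c,d},{c,e},{d,e},{a,d,e},{b,c,e}}
  A12={{a,b}} A13={{a,d},{a,e},{a,d,e}} A23={{b,d},{b,e},{c,d},{c,e},{b,c,e}}
C dims 3,3; δ0: rk_F2 2
degree 0: 3−2−0 = 1 → Ȟ^0 ≅ Z/2
degree 1: 3−0−2 = 1 → Ȟ^1 ≅ Z/2
degree 2: 0−0−0 = 0 → Ȟ^2 ≅ 0

Ȟ^0 ≅ Z/2,  Ȟ^1 ≅ Z/2,  Ȟ^2 ≅ 0


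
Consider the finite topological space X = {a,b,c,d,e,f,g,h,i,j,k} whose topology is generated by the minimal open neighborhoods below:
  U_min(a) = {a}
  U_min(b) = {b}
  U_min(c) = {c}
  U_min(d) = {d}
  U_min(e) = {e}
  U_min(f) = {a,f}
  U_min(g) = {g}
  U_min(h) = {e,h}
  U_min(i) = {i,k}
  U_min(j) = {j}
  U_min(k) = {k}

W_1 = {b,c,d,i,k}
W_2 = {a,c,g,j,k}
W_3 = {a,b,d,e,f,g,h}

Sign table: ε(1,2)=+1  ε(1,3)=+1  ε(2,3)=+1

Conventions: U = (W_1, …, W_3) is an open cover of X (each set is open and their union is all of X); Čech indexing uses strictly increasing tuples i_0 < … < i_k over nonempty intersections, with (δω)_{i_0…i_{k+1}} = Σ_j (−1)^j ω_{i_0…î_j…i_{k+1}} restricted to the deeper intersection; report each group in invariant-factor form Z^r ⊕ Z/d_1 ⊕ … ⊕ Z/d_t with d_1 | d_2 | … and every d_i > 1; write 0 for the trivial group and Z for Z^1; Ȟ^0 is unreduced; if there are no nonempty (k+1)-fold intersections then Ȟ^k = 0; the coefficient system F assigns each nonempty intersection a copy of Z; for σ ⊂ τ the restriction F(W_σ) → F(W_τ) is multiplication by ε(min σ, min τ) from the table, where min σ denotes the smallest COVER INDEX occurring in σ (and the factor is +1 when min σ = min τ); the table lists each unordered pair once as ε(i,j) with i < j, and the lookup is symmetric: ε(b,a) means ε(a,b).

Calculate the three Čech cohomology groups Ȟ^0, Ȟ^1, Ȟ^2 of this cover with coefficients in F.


Ȟ^0(U;F) ≅ Z,  Ȟ^1(U;F) ≅ Z,  Ȟ^2(U;F) ≅ 0

nonempty intersections:
  W12={c,k} W13={b,d} W23={a,g}
C dims 3,3; δ0: rk 2, SNF 1^2
Ȟ^0: (3−2)−0=1 ⇒ Z
Ȟ^1: (3−0)−2=1 ⇒ Z
Ȟ^2: (0−0)−0=0 ⇒ 0


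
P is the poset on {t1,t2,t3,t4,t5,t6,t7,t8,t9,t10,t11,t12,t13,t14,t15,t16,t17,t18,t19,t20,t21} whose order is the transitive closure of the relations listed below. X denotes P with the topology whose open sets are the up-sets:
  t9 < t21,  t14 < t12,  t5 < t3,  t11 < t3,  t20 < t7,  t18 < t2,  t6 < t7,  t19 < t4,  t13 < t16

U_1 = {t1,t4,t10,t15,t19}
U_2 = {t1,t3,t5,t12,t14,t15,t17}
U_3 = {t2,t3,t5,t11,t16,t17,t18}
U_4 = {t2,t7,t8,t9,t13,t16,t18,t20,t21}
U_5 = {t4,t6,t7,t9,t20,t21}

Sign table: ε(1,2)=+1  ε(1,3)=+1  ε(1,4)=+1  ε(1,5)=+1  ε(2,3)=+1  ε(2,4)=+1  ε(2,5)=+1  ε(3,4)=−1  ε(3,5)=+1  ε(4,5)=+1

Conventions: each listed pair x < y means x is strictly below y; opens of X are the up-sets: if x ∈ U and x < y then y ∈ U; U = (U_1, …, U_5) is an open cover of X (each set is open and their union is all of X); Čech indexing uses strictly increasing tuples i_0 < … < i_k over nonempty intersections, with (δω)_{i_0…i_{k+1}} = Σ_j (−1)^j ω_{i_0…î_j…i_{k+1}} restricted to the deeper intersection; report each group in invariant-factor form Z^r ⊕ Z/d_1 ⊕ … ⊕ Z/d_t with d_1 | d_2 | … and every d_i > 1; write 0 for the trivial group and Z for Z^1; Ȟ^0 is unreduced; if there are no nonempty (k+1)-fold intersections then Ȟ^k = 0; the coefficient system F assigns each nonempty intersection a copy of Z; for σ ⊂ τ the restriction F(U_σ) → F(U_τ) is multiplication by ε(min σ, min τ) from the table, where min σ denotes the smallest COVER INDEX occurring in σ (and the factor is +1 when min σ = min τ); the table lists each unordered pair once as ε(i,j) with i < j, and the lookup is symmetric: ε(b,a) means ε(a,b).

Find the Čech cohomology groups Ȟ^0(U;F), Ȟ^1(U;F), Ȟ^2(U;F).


Ȟ^0(U;F) ≅ 0,  Ȟ^1(U;F) ≅ Z/2,  Ȟ^2(U;F) ≅ 0

intersection data:
  U12={t1,t15} U15={t4} U23={t3,t5,t17} U34={t2,t16,t18} U45={t7,t9,t20,t21}
C dims 5,5; δ0: rk 5, SNF 1^4·2
Ȟ^0 = (5 − 5) − 0 = 0, so Ȟ^0 ≅ 0
Ȟ^1 = (5 − 0) − 5 = 0 plus torsion [2], so Ȟ^1 ≅ Z/2
Ȟ^2 = (0 − 0) − 0 = 0, so Ȟ^2 ≅ 0


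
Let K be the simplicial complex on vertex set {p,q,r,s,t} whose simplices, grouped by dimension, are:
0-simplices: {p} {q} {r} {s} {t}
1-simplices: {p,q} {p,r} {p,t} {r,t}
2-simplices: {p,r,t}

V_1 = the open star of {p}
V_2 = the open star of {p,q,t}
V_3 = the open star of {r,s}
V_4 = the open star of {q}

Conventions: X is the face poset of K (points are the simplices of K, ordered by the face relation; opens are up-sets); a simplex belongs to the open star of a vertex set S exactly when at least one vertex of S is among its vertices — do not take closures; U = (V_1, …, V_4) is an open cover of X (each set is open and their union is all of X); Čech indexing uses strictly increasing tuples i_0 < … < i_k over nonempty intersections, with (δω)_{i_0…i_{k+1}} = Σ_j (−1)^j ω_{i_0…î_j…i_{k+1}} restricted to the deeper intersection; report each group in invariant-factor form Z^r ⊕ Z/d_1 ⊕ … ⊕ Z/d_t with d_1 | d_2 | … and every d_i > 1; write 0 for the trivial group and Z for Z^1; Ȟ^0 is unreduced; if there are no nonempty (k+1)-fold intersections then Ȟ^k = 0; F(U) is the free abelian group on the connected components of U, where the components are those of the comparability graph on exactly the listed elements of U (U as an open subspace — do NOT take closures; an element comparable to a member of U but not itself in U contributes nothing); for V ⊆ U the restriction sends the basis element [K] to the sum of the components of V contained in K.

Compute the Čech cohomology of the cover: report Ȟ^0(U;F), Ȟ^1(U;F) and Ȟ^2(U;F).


nonempty intersections:
  V1={{p},{p,q},{p,r},{p,t},{p,r,t}} V2={{p},{q},{t},{p,q},{p,r},{p,t},{r,t},{p,r,t}} V3={{r},{s},{p,r},{r,t},{p,r,t}} V4={{q},{p,q}}
  V12={{p},{p,q},{p,r},{p,t},{p,r,t}} V13={{p,r},{p,r,t}} V14={{p,q}} V23={{p,r},{r,t},{p,r,t}} V24={{q},{p,q}}
  V123={{p,r},{p,r,t}} V124={{p,q}}
components per intersection:
  V1: {{p},{p,q},{p,r},{p,t},{p,r,t}}
  V2: {{p},{q},{t},{p,q},{p,r},{p,t},{r,t},{p,r,t}}
  V3: {{r},{p,r},{r,t},{p,r,t}} {{s}}
  V4: {{q},{p,q}}
  V12: {{p},{p,q},{p,r},{p,t},{p,r,t}}
  V13: {{p,r},{p,r,t}}
  V14: {{p,q}}
  V23: {{p,r},{r,t},{p,r,t}}
  V24: {{q},{p,q}}
  V123: {{p,r},{p,r,t}}
  V124: {{p,q}}
C dims 5,5,2; δ0: rk 3, SNF 1^3; δ1: rk 2, SNF 1^2
Ȟ^0: (5−3)−0=2 ⇒ Z^2
Ȟ^1: (5−2)−3=0 ⇒ 0
Ȟ^2: (2−0)−2=0 ⇒ 0

Ȟ^0 ≅ Z^2,  Ȟ^1 ≅ 0,  Ȟ^2 ≅ 0


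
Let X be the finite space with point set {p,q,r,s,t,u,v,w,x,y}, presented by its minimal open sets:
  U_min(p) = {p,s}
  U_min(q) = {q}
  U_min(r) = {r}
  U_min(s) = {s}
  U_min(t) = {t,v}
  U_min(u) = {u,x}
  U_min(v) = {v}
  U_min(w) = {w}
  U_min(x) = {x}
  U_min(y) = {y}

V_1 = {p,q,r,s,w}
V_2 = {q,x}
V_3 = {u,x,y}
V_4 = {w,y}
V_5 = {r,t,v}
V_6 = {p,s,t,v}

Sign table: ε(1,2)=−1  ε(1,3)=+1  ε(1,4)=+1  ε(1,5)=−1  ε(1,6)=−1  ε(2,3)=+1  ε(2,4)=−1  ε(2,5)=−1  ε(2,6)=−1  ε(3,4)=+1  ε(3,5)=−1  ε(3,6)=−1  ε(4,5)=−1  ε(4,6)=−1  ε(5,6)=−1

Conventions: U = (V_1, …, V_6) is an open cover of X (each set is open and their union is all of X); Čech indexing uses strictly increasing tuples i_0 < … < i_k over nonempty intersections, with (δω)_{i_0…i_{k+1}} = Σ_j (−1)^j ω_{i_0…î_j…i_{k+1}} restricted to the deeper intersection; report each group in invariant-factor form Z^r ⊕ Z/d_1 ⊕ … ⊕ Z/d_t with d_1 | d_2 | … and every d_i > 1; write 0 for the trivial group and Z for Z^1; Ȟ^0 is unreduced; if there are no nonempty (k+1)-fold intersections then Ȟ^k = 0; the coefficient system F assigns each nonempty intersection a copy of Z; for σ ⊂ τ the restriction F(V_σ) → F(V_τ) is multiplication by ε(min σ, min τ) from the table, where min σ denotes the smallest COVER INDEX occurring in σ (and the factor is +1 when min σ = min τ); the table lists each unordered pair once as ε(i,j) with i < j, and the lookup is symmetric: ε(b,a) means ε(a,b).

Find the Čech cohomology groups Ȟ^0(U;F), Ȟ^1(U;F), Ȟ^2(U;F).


nerve simplices:
  V12={q} V14={w} V15={r} V16={p,s} V23={x} V34={y} V56={t,v}
C dims 6,7; δ0: rk 6, SNF 1^5·2
degree 0: 6−6−0 = 0 → Ȟ^0 ≅ 0
degree 1: 7−0−6 = 1 plus torsion [2] → Ȟ^1 ≅ Z ⊕ Z/2
degree 2: 0−0−0 = 0 → Ȟ^2 ≅ 0

Ȟ^0 = 0; Ȟ^1 = Z ⊕ Z/2; Ȟ^2 = 0


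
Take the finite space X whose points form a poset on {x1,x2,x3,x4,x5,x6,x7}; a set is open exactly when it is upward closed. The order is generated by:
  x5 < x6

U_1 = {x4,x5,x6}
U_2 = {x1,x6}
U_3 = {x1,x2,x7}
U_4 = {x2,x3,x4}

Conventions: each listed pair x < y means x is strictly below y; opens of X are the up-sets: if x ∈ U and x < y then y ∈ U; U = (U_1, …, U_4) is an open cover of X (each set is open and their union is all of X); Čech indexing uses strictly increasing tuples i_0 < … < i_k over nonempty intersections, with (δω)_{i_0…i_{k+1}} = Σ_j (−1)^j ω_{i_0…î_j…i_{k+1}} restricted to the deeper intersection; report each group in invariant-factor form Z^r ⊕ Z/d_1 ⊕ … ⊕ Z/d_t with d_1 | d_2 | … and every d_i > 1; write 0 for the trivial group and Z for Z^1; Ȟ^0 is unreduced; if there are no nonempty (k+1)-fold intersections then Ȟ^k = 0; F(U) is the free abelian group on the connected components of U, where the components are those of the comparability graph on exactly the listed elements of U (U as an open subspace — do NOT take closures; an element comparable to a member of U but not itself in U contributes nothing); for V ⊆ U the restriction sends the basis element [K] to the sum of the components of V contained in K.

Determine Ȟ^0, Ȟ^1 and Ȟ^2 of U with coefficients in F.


nonempty overlaps:
  U12={x6} U14={x4} U23={x1} U34={x2}
components per intersection:
  U1: {x4} {x5,x6}
  U2: {x1} {x6}
  U3: {x1} {x2} {x7}
  U4: {x2} {x3} {x4}
  U12: {x6}
  U14: {x4}
  U23: {x1}
  U34: {x2}
C dims 10,4; δ0: rk 4, SNF 1^4
degree 0: 10−4−0 = 6 → Ȟ^0 ≅ Z^6
degree 1: 4−0−4 = 0 → Ȟ^1 ≅ 0
degree 2: 0−0−0 = 0 → Ȟ^2 ≅ 0

Ȟ^0(U;F) ≅ Z^6; Ȟ^1(U;F) ≅ 0; Ȟ^2(U;F) ≅ 0


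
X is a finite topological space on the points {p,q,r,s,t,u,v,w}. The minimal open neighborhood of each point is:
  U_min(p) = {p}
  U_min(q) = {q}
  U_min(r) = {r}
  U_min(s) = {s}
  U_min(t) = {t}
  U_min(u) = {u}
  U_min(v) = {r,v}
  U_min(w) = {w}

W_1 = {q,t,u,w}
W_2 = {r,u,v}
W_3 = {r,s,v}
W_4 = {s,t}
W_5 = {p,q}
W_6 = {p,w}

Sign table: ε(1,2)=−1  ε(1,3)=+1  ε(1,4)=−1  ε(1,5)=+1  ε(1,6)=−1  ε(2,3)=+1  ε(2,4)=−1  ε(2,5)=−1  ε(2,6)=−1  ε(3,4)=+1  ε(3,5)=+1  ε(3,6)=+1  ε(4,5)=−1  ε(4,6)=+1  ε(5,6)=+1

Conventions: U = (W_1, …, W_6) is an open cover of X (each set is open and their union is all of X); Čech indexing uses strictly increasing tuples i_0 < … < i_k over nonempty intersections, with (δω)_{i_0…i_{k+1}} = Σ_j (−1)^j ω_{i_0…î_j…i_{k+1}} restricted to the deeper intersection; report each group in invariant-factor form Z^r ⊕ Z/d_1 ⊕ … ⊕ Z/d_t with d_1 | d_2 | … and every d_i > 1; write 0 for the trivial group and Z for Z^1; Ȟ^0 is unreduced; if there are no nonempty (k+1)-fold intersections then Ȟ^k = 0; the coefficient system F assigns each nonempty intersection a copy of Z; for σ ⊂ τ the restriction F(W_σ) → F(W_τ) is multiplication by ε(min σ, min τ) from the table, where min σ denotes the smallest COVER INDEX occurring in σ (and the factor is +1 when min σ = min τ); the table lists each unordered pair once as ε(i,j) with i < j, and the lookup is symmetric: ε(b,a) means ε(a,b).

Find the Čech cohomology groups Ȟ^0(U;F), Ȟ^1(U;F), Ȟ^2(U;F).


intersection data:
  W12={u} W14={t} W15={q} W16={w} W23={r,v} W34={s} W56={p}
C dims 6,7; δ0: rk 6, SNF 1^5·2
Ȟ^0 = (6 − 6) − 0 = 0, so Ȟ^0 ≅ 0
Ȟ^1 = (7 − 0) − 6 = 1 plus torsion [2], so Ȟ^1 ≅ Z ⊕ Z/2
Ȟ^2 = (0 − 0) − 0 = 0, so Ȟ^2 ≅ 0

Ȟ^0(U;F) ≅ 0, Ȟ^1(U;F) ≅ Z ⊕ Z/2, Ȟ^2(U;F) ≅ 0


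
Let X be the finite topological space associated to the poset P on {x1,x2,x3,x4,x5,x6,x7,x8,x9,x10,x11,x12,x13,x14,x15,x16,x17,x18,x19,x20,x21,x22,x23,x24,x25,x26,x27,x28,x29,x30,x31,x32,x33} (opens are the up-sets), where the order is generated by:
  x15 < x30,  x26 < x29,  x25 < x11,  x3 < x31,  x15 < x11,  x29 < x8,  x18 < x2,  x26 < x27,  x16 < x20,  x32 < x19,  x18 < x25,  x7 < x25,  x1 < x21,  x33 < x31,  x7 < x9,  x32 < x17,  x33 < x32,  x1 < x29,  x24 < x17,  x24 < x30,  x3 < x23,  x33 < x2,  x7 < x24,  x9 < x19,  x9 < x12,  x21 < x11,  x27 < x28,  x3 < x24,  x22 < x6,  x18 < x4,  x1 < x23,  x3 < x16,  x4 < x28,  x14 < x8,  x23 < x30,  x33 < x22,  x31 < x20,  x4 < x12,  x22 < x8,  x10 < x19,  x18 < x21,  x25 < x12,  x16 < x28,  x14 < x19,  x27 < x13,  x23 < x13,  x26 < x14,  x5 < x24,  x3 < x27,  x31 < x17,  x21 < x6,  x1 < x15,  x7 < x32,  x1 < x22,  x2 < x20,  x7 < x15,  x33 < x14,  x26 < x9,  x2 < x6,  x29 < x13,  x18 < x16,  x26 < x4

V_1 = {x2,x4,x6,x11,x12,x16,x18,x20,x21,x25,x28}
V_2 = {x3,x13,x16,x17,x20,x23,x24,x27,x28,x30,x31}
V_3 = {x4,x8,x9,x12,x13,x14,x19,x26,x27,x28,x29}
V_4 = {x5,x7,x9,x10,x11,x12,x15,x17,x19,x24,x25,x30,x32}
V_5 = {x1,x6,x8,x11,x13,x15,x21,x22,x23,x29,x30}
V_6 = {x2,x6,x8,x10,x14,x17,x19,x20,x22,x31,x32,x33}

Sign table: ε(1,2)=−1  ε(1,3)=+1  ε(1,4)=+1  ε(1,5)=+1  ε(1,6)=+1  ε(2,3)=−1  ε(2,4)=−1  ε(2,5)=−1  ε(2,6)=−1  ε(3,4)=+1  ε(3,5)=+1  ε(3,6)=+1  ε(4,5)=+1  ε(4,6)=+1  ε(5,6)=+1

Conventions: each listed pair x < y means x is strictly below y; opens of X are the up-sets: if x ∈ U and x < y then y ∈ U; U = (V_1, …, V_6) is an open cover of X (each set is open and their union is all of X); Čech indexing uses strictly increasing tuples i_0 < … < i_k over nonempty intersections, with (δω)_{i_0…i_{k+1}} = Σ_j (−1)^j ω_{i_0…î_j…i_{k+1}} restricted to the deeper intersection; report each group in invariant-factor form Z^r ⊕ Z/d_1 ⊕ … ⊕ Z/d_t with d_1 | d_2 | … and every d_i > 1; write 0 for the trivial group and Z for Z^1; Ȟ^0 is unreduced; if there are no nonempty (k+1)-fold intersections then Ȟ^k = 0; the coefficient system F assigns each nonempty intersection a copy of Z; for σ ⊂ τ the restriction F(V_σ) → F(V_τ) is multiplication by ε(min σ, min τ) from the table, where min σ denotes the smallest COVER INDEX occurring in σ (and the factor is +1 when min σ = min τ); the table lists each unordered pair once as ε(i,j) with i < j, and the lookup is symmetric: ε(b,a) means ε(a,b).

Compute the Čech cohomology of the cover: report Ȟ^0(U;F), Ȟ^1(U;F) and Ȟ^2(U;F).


nonempty intersections:
  V12={x16,x20,x28} V13={x4,x12,x28} V14={x11,x12,x25} V15={x6,x11,x21} V16={x2,x6,x20} V23={x13,x27,x28} V24={x17,x24,x30} V25={x13,x23,x30} V26={x17,x20,x31} V34={x9,x12,x19} V35={x8,x13,x29} V36={x8,x14,x19} V45={x11,x15,x30} V46={x10,x17,x19,x32} V56={x6,x8,x22}
  V123={x28} V126={x20} V134={x12} V145={x11} V156={x6} V235={x13} V245={x30} V246={x17} V346={x19} V356={x8}
C dims 6,15,10; δ0: rk 5, SNF 1^5; δ1: rk 10, SNF 1^9·2
Ȟ^0: (6−5)−0=1 ⇒ Z
Ȟ^1: (15−10)−5=0 ⇒ 0
Ȟ^2: (10−0)−10=0 plus torsion [2] ⇒ Z/2

Ȟ^0(U;F) ≅ Z; Ȟ^1(U;F) ≅ 0; Ȟ^2(U;F) ≅ Z/2
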